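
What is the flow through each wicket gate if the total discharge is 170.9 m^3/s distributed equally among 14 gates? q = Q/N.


q = 170.9 / 14 = 12.2071 m^3/s


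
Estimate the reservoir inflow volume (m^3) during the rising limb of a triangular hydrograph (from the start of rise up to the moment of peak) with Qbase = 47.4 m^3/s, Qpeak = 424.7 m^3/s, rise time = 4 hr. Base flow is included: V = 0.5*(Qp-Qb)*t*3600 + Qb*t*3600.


V = 0.5*(424.7 - 47.4)*4*3600 + 47.4*4*3600 = 3.3991e+06 m^3


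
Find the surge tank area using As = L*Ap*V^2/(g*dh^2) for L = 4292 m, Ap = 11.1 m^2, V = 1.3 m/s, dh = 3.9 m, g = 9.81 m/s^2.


As = 4292 * 11.1 * 1.3^2 / (9.81 * 3.9^2) = 539.5990 m^2


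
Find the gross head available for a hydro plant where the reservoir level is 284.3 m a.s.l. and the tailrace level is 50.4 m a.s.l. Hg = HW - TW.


Hg = 284.3 - 50.4 = 233.9000 m


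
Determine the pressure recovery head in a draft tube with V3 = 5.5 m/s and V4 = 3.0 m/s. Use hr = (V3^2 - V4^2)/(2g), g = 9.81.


hr = (5.5^2 - 3.0^2) / (2*9.81) = 1.0831 m


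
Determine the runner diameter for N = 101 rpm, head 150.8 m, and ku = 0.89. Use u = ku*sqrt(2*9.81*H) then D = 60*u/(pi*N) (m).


u = 0.89 * sqrt(2*9.81*150.8) = 48.4106 m/s
D = 60 * 48.4106 / (pi * 101) = 9.1542 m


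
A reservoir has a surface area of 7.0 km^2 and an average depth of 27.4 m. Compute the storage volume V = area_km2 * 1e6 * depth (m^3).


V = 7.0 * 1e6 * 27.4 = 1.9180e+08 m^3


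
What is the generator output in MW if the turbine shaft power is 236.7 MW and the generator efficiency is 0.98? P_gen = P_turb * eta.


P_gen = 236.7 * 0.98 = 231.9660 MW


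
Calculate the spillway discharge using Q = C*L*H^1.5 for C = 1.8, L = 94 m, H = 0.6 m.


Q = 1.8 * 94 * 0.6^1.5 = 78.6371 m^3/s


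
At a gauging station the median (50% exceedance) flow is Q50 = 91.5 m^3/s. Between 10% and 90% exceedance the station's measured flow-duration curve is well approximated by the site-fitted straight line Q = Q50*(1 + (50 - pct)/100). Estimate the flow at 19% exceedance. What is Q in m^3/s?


Q = 91.5 * (1 + (50 - 19)/100) = 119.8650 m^3/s


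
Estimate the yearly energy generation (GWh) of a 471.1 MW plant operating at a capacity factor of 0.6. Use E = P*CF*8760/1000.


E = 471.1 * 0.6 * 8760 / 1000 = 2476.1016 GWh


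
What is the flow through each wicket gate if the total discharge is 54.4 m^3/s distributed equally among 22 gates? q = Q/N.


q = 54.4 / 22 = 2.4727 m^3/s


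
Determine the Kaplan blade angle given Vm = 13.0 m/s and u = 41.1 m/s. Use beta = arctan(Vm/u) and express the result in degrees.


beta = arctan(13.0 / 41.1) = 17.5523 degrees


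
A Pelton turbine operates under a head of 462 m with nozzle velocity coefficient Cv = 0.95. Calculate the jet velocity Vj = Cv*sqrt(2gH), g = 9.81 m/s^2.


Vj = 0.95 * sqrt(2*9.81*462) = 90.4470 m/s


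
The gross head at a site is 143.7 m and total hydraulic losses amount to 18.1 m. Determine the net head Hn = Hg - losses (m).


Hn = 143.7 - 18.1 = 125.6000 m


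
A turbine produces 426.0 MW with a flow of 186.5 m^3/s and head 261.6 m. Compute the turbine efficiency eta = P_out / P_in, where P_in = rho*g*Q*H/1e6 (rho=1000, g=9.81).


P_in = 1000 * 9.81 * 186.5 * 261.6 / 1e6 = 478.6142 MW
eta = 426.0 / 478.6142 = 0.8901


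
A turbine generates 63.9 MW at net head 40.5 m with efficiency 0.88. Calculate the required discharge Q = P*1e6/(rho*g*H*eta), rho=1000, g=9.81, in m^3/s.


Q = 63.9 * 1e6 / (1000 * 9.81 * 40.5 * 0.88) = 182.7655 m^3/s


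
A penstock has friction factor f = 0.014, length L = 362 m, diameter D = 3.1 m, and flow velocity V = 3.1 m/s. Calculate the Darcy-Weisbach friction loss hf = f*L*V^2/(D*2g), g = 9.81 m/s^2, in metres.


hf = 0.014 * 362 * 3.1^2 / (3.1 * 2 * 9.81) = 0.8008 m


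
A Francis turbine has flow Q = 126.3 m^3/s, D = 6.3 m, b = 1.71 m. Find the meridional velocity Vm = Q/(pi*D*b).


Vm = 126.3 / (pi * 6.3 * 1.71) = 3.7318 m/s


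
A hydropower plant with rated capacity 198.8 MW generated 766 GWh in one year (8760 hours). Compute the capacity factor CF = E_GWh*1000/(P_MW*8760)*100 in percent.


CF = 766 * 1000 / (198.8 * 8760) * 100 = 43.9854 %


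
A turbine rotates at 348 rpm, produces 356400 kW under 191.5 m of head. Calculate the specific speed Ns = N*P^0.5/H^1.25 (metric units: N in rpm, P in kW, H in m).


Ns = 348 * 356400^0.5 / 191.5^1.25 = 291.6333


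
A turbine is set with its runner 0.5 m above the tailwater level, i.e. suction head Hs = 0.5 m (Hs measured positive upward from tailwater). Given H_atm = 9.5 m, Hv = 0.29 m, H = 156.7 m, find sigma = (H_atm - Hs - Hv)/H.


sigma = (9.5 - 0.5 - 0.29) / 156.7 = 0.0556


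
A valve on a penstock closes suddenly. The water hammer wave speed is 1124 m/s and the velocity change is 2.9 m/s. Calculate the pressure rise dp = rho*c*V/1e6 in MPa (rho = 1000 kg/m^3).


dp = 1000 * 1124 * 2.9 / 1e6 = 3.2596 MPa


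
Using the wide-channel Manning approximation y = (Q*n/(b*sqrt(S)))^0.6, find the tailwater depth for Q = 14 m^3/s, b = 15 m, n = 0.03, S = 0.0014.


y = (14 * 0.03 / (15 * 0.0014^0.5))^0.6 = 0.8403 m


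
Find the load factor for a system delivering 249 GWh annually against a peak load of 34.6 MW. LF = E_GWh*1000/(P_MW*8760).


LF = 249 * 1000 / (34.6 * 8760) = 0.8215


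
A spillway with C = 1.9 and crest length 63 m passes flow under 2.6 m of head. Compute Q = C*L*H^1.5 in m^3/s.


Q = 1.9 * 63 * 2.6^1.5 = 501.8272 m^3/s


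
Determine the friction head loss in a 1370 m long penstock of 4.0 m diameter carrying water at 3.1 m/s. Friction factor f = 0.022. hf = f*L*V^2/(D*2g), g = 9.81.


hf = 0.022 * 1370 * 3.1^2 / (4.0 * 2 * 9.81) = 3.6907 m


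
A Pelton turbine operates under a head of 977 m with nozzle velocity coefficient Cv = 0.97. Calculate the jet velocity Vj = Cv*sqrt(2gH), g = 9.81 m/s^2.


Vj = 0.97 * sqrt(2*9.81*977) = 134.2977 m/s


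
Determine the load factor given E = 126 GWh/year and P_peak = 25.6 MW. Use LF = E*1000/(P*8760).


LF = 126 * 1000 / (25.6 * 8760) = 0.5619


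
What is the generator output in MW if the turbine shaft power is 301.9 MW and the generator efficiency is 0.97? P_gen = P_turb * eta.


P_gen = 301.9 * 0.97 = 292.8430 MW


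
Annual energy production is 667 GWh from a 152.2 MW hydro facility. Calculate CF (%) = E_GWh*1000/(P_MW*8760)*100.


CF = 667 * 1000 / (152.2 * 8760) * 100 = 50.0273 %


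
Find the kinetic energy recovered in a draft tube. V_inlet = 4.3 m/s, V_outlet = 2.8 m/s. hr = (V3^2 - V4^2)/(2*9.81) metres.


hr = (4.3^2 - 2.8^2) / (2*9.81) = 0.5428 m


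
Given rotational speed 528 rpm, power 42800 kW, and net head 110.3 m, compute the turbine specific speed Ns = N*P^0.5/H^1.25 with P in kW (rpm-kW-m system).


Ns = 528 * 42800^0.5 / 110.3^1.25 = 305.5881


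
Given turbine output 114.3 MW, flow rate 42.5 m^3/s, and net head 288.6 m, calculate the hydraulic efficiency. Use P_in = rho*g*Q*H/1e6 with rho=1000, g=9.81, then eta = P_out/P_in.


P_in = 1000 * 9.81 * 42.5 * 288.6 / 1e6 = 120.3246 MW
eta = 114.3 / 120.3246 = 0.9499


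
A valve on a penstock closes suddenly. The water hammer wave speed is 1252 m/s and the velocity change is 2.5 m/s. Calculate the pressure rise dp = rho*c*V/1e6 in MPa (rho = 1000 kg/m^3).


dp = 1000 * 1252 * 2.5 / 1e6 = 3.1300 MPa


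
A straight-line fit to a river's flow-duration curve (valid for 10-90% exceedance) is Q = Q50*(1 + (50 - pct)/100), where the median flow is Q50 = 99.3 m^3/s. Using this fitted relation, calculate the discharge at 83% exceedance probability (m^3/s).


Q = 99.3 * (1 + (50 - 83)/100) = 66.5310 m^3/s


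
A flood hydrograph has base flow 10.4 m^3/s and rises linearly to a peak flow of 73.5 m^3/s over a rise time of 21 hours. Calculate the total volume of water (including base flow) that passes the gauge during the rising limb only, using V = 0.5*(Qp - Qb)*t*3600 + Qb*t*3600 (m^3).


V = 0.5*(73.5 - 10.4)*21*3600 + 10.4*21*3600 = 3.1714e+06 m^3


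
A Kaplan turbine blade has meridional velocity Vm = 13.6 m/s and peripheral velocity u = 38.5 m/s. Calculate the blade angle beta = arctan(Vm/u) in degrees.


beta = arctan(13.6 / 38.5) = 19.4556 degrees


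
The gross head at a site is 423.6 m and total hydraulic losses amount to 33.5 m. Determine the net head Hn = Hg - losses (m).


Hn = 423.6 - 33.5 = 390.1000 m


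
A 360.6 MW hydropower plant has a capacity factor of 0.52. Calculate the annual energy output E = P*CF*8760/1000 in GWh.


E = 360.6 * 0.52 * 8760 / 1000 = 1642.6051 GWh


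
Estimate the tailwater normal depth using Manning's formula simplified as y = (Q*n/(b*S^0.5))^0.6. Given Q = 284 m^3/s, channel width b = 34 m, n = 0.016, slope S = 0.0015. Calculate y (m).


y = (284 * 0.016 / (34 * 0.0015^0.5))^0.6 = 2.1026 m


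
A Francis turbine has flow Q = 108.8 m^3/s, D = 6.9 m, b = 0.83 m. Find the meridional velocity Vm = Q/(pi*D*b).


Vm = 108.8 / (pi * 6.9 * 0.83) = 6.0472 m/s


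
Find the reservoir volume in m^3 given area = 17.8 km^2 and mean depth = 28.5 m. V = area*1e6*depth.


V = 17.8 * 1e6 * 28.5 = 5.0730e+08 m^3


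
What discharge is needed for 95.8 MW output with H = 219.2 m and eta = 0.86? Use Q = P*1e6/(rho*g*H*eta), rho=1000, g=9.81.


Q = 95.8 * 1e6 / (1000 * 9.81 * 219.2 * 0.86) = 51.8033 m^3/s


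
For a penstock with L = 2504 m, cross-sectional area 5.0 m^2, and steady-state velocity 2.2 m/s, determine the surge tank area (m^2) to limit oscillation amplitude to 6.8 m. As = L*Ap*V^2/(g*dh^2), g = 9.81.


As = 2504 * 5.0 * 2.2^2 / (9.81 * 6.8^2) = 133.5866 m^2


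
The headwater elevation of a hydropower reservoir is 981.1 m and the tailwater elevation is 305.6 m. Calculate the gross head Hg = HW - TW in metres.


Hg = 981.1 - 305.6 = 675.5000 m


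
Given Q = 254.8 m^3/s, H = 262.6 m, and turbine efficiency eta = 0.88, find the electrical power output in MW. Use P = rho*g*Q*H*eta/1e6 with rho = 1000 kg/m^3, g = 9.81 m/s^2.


P = 1000 * 9.81 * 254.8 * 262.6 * 0.88 / 1e6 = 577.6248 MW


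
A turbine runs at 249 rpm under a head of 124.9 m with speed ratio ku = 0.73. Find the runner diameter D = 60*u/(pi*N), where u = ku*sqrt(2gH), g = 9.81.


u = 0.73 * sqrt(2*9.81*124.9) = 36.1371 m/s
D = 60 * 36.1371 / (pi * 249) = 2.7718 m


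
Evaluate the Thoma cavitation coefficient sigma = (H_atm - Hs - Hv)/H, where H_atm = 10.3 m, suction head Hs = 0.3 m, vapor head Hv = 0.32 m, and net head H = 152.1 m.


sigma = (10.3 - 0.3 - 0.32) / 152.1 = 0.0636


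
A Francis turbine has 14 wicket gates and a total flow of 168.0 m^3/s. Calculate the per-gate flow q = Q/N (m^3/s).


q = 168.0 / 14 = 12.0000 m^3/s


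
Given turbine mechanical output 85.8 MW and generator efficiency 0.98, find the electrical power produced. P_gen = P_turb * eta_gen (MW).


P_gen = 85.8 * 0.98 = 84.0840 MW


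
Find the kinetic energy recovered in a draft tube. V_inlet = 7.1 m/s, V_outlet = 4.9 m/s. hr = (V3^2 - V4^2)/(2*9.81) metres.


hr = (7.1^2 - 4.9^2) / (2*9.81) = 1.3456 m


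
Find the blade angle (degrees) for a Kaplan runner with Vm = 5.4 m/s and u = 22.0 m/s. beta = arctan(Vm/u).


beta = arctan(5.4 / 22.0) = 13.7909 degrees


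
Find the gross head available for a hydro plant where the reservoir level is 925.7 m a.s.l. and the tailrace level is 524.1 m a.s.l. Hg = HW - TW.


Hg = 925.7 - 524.1 = 401.6000 m


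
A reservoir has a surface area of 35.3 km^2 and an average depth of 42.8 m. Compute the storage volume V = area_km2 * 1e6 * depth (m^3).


V = 35.3 * 1e6 * 42.8 = 1.5108e+09 m^3


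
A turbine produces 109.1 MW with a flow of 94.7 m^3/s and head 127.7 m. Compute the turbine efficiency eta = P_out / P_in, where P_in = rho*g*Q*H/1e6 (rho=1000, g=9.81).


P_in = 1000 * 9.81 * 94.7 * 127.7 / 1e6 = 118.6342 MW
eta = 109.1 / 118.6342 = 0.9196


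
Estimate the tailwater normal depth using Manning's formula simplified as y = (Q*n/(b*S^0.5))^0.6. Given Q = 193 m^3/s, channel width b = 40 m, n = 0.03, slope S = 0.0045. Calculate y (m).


y = (193 * 0.03 / (40 * 0.0045^0.5))^0.6 = 1.5864 m


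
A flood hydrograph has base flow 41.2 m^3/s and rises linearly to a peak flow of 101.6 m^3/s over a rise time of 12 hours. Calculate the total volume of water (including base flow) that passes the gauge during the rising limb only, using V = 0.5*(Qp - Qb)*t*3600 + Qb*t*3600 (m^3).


V = 0.5*(101.6 - 41.2)*12*3600 + 41.2*12*3600 = 3.0845e+06 m^3


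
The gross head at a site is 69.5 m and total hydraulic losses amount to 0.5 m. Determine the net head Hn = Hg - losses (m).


Hn = 69.5 - 0.5 = 69.0000 m


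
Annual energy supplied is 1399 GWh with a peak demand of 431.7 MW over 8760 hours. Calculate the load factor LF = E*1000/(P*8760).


LF = 1399 * 1000 / (431.7 * 8760) = 0.3699


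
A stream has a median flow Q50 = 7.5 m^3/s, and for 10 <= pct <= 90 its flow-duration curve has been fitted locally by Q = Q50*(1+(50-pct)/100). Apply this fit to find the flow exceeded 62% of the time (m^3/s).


Q = 7.5 * (1 + (50 - 62)/100) = 6.6000 m^3/s


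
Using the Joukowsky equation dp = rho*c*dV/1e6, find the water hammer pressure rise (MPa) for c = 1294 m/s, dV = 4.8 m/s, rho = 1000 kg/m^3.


dp = 1000 * 1294 * 4.8 / 1e6 = 6.2112 MPa


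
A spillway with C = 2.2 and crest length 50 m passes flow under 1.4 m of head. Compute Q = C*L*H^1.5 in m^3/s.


Q = 2.2 * 50 * 1.4^1.5 = 182.2153 m^3/s


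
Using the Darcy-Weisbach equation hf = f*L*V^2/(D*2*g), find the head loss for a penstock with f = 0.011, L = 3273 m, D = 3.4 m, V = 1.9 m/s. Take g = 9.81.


hf = 0.011 * 3273 * 1.9^2 / (3.4 * 2 * 9.81) = 1.9484 m


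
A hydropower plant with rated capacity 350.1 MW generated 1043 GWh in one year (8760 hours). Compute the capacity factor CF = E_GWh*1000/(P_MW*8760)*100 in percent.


CF = 1043 * 1000 / (350.1 * 8760) * 100 = 34.0085 %


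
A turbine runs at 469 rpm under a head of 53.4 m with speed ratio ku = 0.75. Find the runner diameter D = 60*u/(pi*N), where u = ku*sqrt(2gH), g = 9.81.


u = 0.75 * sqrt(2*9.81*53.4) = 24.2762 m/s
D = 60 * 24.2762 / (pi * 469) = 0.9886 m


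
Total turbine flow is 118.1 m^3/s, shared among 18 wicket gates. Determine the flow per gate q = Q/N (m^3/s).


q = 118.1 / 18 = 6.5611 m^3/s


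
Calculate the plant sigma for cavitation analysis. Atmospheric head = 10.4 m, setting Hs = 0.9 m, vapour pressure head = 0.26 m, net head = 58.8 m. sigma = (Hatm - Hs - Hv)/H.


sigma = (10.4 - 0.9 - 0.26) / 58.8 = 0.1571


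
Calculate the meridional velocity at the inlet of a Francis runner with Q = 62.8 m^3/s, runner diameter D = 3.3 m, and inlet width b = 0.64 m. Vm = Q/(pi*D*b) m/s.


Vm = 62.8 / (pi * 3.3 * 0.64) = 9.4649 m/s


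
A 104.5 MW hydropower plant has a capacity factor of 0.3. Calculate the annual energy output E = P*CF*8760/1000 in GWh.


E = 104.5 * 0.3 * 8760 / 1000 = 274.6260 GWh


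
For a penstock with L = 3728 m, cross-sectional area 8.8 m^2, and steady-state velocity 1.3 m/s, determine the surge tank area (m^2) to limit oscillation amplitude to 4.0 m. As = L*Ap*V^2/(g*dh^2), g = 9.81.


As = 3728 * 8.8 * 1.3^2 / (9.81 * 4.0^2) = 353.2290 m^2


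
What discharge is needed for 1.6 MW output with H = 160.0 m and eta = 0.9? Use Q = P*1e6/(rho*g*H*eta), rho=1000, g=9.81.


Q = 1.6 * 1e6 / (1000 * 9.81 * 160.0 * 0.9) = 1.1326 m^3/s


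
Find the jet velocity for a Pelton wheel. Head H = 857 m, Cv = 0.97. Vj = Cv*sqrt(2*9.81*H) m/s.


Vj = 0.97 * sqrt(2*9.81*857) = 125.7800 m/s


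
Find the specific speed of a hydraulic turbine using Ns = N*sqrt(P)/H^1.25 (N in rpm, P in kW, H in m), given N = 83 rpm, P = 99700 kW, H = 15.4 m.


Ns = 83 * 99700^0.5 / 15.4^1.25 = 859.0625


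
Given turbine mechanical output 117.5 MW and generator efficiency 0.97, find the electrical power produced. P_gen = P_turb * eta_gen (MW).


P_gen = 117.5 * 0.97 = 113.9750 MW


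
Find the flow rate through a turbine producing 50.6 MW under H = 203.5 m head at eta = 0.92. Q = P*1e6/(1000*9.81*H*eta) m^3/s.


Q = 50.6 * 1e6 / (1000 * 9.81 * 203.5 * 0.92) = 27.5505 m^3/s


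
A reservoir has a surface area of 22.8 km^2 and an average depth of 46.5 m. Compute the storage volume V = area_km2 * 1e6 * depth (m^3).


V = 22.8 * 1e6 * 46.5 = 1.0602e+09 m^3


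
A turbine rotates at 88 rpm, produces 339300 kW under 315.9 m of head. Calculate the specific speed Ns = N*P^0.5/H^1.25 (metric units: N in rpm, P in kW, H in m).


Ns = 88 * 339300^0.5 / 315.9^1.25 = 38.4891


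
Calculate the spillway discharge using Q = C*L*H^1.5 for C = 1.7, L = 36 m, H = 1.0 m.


Q = 1.7 * 36 * 1.0^1.5 = 61.2000 m^3/s


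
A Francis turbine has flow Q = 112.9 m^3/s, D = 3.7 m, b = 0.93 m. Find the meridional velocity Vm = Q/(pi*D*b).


Vm = 112.9 / (pi * 3.7 * 0.93) = 10.4438 m/s


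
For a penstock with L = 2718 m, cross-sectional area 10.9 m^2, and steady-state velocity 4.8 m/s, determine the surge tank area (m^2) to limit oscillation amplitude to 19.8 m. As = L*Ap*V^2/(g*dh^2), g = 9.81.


As = 2718 * 10.9 * 4.8^2 / (9.81 * 19.8^2) = 177.4839 m^2


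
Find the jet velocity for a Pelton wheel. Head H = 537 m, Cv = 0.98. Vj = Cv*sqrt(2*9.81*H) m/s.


Vj = 0.98 * sqrt(2*9.81*537) = 100.5918 m/s


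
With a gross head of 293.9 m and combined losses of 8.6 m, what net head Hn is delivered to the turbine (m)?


Hn = 293.9 - 8.6 = 285.3000 m


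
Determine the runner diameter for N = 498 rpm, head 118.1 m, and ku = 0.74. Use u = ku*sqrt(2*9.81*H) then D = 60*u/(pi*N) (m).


u = 0.74 * sqrt(2*9.81*118.1) = 35.6210 m/s
D = 60 * 35.6210 / (pi * 498) = 1.3661 m


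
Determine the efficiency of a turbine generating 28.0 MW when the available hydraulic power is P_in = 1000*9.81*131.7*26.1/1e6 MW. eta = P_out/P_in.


P_in = 1000 * 9.81 * 131.7 * 26.1 / 1e6 = 33.7206 MW
eta = 28.0 / 33.7206 = 0.8304


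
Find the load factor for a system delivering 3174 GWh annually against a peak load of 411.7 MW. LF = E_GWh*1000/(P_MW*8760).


LF = 3174 * 1000 / (411.7 * 8760) = 0.8801


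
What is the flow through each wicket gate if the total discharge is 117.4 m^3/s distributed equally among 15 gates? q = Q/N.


q = 117.4 / 15 = 7.8267 m^3/s


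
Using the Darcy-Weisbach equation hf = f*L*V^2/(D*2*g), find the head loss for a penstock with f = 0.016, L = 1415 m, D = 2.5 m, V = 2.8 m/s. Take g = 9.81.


hf = 0.016 * 1415 * 2.8^2 / (2.5 * 2 * 9.81) = 3.6187 m


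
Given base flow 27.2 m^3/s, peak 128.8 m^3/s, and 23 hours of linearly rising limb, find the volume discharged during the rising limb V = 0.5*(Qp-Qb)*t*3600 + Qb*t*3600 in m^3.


V = 0.5*(128.8 - 27.2)*23*3600 + 27.2*23*3600 = 6.4584e+06 m^3


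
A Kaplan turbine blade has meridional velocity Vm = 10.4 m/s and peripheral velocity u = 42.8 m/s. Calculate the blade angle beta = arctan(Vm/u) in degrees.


beta = arctan(10.4 / 42.8) = 13.6576 degrees


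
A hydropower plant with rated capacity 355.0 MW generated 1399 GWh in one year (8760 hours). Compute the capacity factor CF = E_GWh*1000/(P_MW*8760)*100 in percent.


CF = 1399 * 1000 / (355.0 * 8760) * 100 = 44.9868 %


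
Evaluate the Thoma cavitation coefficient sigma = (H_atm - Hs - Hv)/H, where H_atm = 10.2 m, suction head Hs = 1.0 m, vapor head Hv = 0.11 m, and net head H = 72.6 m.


sigma = (10.2 - 1.0 - 0.11) / 72.6 = 0.1252


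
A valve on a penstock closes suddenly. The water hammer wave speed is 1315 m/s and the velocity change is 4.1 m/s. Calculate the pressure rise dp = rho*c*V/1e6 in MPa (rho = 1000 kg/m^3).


dp = 1000 * 1315 * 4.1 / 1e6 = 5.3915 MPa


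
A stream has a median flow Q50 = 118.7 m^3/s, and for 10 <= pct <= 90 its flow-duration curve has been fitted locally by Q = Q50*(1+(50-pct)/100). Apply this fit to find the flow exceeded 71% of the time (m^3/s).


Q = 118.7 * (1 + (50 - 71)/100) = 93.7730 m^3/s


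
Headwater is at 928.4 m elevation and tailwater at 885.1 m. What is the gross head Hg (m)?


Hg = 928.4 - 885.1 = 43.3000 m


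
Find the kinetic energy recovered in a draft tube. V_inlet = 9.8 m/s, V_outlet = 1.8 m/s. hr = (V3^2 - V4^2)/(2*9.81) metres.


hr = (9.8^2 - 1.8^2) / (2*9.81) = 4.7299 m


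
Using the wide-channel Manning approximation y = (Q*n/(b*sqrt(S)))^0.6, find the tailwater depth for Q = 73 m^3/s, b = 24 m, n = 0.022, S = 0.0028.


y = (73 * 0.022 / (24 * 0.0028^0.5))^0.6 = 1.1513 m


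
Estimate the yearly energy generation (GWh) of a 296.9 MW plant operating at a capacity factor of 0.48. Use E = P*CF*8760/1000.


E = 296.9 * 0.48 * 8760 / 1000 = 1248.4051 GWh


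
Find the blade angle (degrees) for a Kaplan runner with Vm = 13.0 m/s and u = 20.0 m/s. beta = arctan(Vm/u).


beta = arctan(13.0 / 20.0) = 33.0239 degrees


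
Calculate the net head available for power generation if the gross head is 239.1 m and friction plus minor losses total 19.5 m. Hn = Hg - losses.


Hn = 239.1 - 19.5 = 219.6000 m


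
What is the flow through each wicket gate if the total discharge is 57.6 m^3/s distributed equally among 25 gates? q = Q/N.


q = 57.6 / 25 = 2.3040 m^3/s


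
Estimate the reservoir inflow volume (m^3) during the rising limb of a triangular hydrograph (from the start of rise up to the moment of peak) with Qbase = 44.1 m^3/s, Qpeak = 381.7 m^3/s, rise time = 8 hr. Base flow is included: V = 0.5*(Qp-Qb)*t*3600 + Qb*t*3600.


V = 0.5*(381.7 - 44.1)*8*3600 + 44.1*8*3600 = 6.1315e+06 m^3


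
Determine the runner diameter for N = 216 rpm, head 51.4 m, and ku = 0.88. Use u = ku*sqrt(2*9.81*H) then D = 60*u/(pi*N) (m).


u = 0.88 * sqrt(2*9.81*51.4) = 27.9456 m/s
D = 60 * 27.9456 / (pi * 216) = 2.4709 m


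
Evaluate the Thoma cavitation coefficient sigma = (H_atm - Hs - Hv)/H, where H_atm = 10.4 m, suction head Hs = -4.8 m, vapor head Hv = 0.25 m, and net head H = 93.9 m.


sigma = (10.4 - (-4.8) - 0.25) / 93.9 = 0.1592


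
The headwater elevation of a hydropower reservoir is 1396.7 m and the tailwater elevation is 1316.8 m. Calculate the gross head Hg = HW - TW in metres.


Hg = 1396.7 - 1316.8 = 79.9000 m


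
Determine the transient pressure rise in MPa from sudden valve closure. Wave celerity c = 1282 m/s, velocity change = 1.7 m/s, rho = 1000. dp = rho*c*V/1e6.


dp = 1000 * 1282 * 1.7 / 1e6 = 2.1794 MPa


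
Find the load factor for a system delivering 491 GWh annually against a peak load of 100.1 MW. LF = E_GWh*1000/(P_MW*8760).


LF = 491 * 1000 / (100.1 * 8760) = 0.5599


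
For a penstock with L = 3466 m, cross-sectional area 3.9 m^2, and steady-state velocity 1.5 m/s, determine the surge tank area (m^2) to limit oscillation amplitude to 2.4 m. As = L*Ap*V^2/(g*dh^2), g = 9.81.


As = 3466 * 3.9 * 1.5^2 / (9.81 * 2.4^2) = 538.2502 m^2


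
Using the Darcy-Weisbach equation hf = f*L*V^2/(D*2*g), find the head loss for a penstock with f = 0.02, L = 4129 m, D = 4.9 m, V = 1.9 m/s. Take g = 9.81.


hf = 0.02 * 4129 * 1.9^2 / (4.9 * 2 * 9.81) = 3.1009 m


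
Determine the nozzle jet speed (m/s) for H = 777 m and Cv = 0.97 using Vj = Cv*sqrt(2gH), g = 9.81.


Vj = 0.97 * sqrt(2*9.81*777) = 119.7655 m/s


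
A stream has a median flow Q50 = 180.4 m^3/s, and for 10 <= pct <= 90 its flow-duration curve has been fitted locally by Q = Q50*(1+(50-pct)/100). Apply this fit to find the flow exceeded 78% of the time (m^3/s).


Q = 180.4 * (1 + (50 - 78)/100) = 129.8880 m^3/s


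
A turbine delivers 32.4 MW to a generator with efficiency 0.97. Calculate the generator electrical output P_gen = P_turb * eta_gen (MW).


P_gen = 32.4 * 0.97 = 31.4280 MW


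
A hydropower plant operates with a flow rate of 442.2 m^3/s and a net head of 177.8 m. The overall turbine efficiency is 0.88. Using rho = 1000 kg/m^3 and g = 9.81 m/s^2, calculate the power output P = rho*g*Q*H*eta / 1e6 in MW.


P = 1000 * 9.81 * 442.2 * 177.8 * 0.88 / 1e6 = 678.7380 MW


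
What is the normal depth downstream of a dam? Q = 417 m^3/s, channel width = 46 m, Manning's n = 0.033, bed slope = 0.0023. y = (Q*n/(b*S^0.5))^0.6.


y = (417 * 0.033 / (46 * 0.0023^0.5))^0.6 = 2.9993 m


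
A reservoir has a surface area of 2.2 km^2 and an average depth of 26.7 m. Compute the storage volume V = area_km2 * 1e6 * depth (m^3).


V = 2.2 * 1e6 * 26.7 = 5.8740e+07 m^3


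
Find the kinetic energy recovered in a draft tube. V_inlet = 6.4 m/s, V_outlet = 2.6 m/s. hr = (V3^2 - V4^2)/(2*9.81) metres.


hr = (6.4^2 - 2.6^2) / (2*9.81) = 1.7431 m


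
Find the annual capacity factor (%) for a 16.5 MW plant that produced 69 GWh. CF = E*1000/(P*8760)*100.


CF = 69 * 1000 / (16.5 * 8760) * 100 = 47.7377 %


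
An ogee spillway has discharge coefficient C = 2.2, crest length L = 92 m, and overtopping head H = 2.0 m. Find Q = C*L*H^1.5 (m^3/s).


Q = 2.2 * 92 * 2.0^1.5 = 572.4737 m^3/s


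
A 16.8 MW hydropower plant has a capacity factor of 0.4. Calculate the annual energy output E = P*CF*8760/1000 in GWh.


E = 16.8 * 0.4 * 8760 / 1000 = 58.8672 GWh


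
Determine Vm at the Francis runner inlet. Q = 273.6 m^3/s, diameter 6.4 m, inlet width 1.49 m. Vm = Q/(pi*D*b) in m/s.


Vm = 273.6 / (pi * 6.4 * 1.49) = 9.1327 m/s


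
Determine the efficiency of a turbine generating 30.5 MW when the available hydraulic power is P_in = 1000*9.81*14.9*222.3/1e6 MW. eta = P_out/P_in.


P_in = 1000 * 9.81 * 14.9 * 222.3 / 1e6 = 32.4934 MW
eta = 30.5 / 32.4934 = 0.9387


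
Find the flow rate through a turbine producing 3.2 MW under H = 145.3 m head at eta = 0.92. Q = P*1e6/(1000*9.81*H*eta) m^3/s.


Q = 3.2 * 1e6 / (1000 * 9.81 * 145.3 * 0.92) = 2.4402 m^3/s


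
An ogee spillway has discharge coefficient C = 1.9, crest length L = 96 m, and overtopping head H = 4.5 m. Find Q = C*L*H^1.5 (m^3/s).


Q = 1.9 * 96 * 4.5^1.5 = 1741.1797 m^3/s


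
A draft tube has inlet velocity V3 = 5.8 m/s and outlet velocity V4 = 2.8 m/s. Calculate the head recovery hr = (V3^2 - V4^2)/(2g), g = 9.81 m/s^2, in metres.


hr = (5.8^2 - 2.8^2) / (2*9.81) = 1.3150 m


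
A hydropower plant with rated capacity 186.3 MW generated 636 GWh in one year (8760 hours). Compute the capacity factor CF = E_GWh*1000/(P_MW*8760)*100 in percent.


CF = 636 * 1000 / (186.3 * 8760) * 100 = 38.9709 %


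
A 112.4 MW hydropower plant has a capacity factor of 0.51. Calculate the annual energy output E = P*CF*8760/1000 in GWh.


E = 112.4 * 0.51 * 8760 / 1000 = 502.1582 GWh


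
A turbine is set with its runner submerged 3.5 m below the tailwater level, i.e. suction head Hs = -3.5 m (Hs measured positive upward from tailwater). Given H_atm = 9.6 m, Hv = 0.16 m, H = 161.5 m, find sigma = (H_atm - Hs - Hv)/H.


sigma = (9.6 - (-3.5) - 0.16) / 161.5 = 0.0801


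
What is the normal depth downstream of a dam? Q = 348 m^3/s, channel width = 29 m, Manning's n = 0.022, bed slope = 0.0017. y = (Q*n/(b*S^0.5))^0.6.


y = (348 * 0.022 / (29 * 0.0017^0.5))^0.6 = 3.0467 m


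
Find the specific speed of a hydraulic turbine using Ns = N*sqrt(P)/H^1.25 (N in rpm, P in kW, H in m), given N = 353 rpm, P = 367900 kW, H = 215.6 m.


Ns = 353 * 367900^0.5 / 215.6^1.25 = 259.1664


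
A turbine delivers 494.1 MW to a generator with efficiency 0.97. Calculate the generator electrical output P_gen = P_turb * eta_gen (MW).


P_gen = 494.1 * 0.97 = 479.2770 MW


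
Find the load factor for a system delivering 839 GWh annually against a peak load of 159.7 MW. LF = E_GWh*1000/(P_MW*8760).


LF = 839 * 1000 / (159.7 * 8760) = 0.5997


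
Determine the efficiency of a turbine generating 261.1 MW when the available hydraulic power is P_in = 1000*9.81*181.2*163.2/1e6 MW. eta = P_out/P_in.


P_in = 1000 * 9.81 * 181.2 * 163.2 / 1e6 = 290.0998 MW
eta = 261.1 / 290.0998 = 0.9000


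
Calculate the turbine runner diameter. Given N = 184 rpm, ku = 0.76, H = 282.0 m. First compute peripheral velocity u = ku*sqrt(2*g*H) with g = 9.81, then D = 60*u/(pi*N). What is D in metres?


u = 0.76 * sqrt(2*9.81*282.0) = 56.5311 m/s
D = 60 * 56.5311 / (pi * 184) = 5.8677 m


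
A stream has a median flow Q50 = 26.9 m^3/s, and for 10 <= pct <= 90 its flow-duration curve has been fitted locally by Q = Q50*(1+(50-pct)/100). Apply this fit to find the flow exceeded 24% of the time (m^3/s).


Q = 26.9 * (1 + (50 - 24)/100) = 33.8940 m^3/s


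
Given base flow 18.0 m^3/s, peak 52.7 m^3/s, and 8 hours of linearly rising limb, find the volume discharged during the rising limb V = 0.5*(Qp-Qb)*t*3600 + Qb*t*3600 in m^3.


V = 0.5*(52.7 - 18.0)*8*3600 + 18.0*8*3600 = 1.0181e+06 m^3


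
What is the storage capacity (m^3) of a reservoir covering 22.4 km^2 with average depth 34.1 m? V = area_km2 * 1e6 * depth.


V = 22.4 * 1e6 * 34.1 = 7.6384e+08 m^3


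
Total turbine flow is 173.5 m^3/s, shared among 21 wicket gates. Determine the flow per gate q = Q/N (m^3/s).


q = 173.5 / 21 = 8.2619 m^3/s


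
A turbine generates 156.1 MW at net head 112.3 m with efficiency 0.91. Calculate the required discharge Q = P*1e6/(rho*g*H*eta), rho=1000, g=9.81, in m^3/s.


Q = 156.1 * 1e6 / (1000 * 9.81 * 112.3 * 0.91) = 155.7087 m^3/s


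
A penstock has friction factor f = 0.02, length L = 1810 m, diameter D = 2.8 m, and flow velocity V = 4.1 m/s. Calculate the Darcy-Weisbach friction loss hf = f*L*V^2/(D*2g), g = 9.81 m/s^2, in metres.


hf = 0.02 * 1810 * 4.1^2 / (2.8 * 2 * 9.81) = 11.0769 m


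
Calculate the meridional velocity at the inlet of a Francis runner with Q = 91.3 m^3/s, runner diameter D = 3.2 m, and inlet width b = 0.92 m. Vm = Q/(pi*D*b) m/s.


Vm = 91.3 / (pi * 3.2 * 0.92) = 9.8715 m/s


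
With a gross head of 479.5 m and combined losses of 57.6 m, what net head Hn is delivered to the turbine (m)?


Hn = 479.5 - 57.6 = 421.9000 m


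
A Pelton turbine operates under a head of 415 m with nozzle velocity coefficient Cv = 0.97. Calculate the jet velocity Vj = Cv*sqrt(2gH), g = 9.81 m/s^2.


Vj = 0.97 * sqrt(2*9.81*415) = 87.5277 m/s


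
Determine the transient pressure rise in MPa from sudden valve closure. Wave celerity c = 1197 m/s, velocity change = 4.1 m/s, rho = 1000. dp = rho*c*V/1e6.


dp = 1000 * 1197 * 4.1 / 1e6 = 4.9077 MPa


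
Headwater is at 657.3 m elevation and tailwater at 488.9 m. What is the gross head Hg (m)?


Hg = 657.3 - 488.9 = 168.4000 m


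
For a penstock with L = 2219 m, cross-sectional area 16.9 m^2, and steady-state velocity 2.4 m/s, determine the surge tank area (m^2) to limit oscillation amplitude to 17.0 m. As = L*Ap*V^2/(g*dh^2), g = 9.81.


As = 2219 * 16.9 * 2.4^2 / (9.81 * 17.0^2) = 76.1903 m^2


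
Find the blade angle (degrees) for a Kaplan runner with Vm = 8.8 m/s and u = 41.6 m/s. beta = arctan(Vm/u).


beta = arctan(8.8 / 41.6) = 11.9442 degrees


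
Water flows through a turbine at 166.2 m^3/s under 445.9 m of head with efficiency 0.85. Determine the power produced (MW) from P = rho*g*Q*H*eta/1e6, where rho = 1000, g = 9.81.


P = 1000 * 9.81 * 166.2 * 445.9 * 0.85 / 1e6 = 617.9544 MW


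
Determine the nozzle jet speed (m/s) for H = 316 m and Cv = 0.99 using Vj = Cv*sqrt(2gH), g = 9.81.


Vj = 0.99 * sqrt(2*9.81*316) = 77.9522 m/s


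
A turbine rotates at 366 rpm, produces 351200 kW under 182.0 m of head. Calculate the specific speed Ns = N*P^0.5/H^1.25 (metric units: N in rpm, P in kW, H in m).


Ns = 366 * 351200^0.5 / 182.0^1.25 = 324.4659


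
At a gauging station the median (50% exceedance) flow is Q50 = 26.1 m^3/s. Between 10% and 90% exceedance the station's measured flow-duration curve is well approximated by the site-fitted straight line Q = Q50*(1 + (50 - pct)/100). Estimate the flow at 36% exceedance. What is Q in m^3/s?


Q = 26.1 * (1 + (50 - 36)/100) = 29.7540 m^3/s


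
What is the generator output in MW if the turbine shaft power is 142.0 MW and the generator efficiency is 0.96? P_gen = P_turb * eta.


P_gen = 142.0 * 0.96 = 136.3200 MW


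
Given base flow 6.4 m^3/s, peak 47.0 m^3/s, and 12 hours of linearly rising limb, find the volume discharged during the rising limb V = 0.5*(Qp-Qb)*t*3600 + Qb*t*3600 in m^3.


V = 0.5*(47.0 - 6.4)*12*3600 + 6.4*12*3600 = 1.1534e+06 m^3


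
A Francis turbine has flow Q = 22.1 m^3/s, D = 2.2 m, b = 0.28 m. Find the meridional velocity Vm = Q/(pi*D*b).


Vm = 22.1 / (pi * 2.2 * 0.28) = 11.4199 m/s


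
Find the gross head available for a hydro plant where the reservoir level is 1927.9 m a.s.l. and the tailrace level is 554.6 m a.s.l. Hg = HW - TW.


Hg = 1927.9 - 554.6 = 1373.3000 m


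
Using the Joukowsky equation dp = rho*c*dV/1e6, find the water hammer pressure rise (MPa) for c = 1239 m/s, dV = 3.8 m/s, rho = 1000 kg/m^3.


dp = 1000 * 1239 * 3.8 / 1e6 = 4.7082 MPa


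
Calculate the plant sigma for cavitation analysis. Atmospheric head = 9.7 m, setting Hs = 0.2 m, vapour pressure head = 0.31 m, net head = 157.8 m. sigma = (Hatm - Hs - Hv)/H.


sigma = (9.7 - 0.2 - 0.31) / 157.8 = 0.0582


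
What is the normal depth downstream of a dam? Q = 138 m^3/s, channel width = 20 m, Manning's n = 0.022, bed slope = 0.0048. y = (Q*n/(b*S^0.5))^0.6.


y = (138 * 0.022 / (20 * 0.0048^0.5))^0.6 = 1.6010 m


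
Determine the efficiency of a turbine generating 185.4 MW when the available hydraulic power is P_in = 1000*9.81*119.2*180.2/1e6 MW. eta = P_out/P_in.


P_in = 1000 * 9.81 * 119.2 * 180.2 / 1e6 = 210.7172 MW
eta = 185.4 / 210.7172 = 0.8799


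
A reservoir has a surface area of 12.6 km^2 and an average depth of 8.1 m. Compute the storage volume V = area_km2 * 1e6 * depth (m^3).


V = 12.6 * 1e6 * 8.1 = 1.0206e+08 m^3


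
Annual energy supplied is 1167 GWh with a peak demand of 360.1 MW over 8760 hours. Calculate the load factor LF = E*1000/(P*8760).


LF = 1167 * 1000 / (360.1 * 8760) = 0.3700


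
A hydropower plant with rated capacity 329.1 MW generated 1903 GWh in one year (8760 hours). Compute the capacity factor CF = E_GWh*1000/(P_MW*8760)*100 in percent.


CF = 1903 * 1000 / (329.1 * 8760) * 100 = 66.0096 %


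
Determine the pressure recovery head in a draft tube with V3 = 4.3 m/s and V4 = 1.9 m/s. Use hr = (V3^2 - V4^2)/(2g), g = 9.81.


hr = (4.3^2 - 1.9^2) / (2*9.81) = 0.7584 m


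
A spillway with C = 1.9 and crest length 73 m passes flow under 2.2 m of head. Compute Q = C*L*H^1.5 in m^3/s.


Q = 1.9 * 73 * 2.2^1.5 = 452.5958 m^3/s


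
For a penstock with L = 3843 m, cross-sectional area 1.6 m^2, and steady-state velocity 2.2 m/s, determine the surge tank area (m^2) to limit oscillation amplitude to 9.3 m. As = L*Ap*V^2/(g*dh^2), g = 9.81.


As = 3843 * 1.6 * 2.2^2 / (9.81 * 9.3^2) = 35.0753 m^2


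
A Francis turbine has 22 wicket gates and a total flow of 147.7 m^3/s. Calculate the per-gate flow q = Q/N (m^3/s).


q = 147.7 / 22 = 6.7136 m^3/s


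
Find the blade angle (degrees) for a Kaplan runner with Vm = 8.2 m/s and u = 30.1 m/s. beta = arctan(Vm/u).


beta = arctan(8.2 / 30.1) = 15.2390 degrees


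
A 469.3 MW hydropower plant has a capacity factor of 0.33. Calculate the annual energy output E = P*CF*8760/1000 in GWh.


E = 469.3 * 0.33 * 8760 / 1000 = 1356.6524 GWh


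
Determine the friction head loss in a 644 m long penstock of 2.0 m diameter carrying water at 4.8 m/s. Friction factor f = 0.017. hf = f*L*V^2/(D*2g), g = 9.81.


hf = 0.017 * 644 * 4.8^2 / (2.0 * 2 * 9.81) = 6.4282 m


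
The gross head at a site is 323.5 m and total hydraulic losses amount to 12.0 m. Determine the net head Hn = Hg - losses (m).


Hn = 323.5 - 12.0 = 311.5000 m


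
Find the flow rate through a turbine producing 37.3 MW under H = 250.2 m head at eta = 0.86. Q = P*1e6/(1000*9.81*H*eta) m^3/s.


Q = 37.3 * 1e6 / (1000 * 9.81 * 250.2 * 0.86) = 17.6707 m^3/s


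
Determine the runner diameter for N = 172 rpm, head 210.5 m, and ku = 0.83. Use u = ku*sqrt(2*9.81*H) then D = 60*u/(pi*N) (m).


u = 0.83 * sqrt(2*9.81*210.5) = 53.3401 m/s
D = 60 * 53.3401 / (pi * 172) = 5.9228 m


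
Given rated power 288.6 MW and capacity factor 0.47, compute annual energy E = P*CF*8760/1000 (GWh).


E = 288.6 * 0.47 * 8760 / 1000 = 1188.2239 GWh


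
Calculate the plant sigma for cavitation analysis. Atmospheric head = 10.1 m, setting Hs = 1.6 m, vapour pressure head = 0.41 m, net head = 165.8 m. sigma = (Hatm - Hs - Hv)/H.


sigma = (10.1 - 1.6 - 0.41) / 165.8 = 0.0488


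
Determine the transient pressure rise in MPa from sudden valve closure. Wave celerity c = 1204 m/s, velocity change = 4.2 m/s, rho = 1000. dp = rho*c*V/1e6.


dp = 1000 * 1204 * 4.2 / 1e6 = 5.0568 MPa


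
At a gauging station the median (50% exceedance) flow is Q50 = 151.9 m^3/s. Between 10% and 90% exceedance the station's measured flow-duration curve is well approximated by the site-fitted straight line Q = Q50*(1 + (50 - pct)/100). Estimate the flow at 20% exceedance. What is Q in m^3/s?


Q = 151.9 * (1 + (50 - 20)/100) = 197.4700 m^3/s


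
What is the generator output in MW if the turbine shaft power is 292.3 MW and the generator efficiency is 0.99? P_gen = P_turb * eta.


P_gen = 292.3 * 0.99 = 289.3770 MW


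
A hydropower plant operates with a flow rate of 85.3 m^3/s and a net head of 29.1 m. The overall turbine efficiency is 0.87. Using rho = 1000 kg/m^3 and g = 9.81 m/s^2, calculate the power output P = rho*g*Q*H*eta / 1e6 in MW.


P = 1000 * 9.81 * 85.3 * 29.1 * 0.87 / 1e6 = 21.1851 MW


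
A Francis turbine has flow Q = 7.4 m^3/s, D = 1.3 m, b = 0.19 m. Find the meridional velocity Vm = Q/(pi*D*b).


Vm = 7.4 / (pi * 1.3 * 0.19) = 9.5364 m/s


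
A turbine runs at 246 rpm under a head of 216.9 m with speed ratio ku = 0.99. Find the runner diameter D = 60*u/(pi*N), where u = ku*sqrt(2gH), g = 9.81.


u = 0.99 * sqrt(2*9.81*216.9) = 64.5824 m/s
D = 60 * 64.5824 / (pi * 246) = 5.0140 m


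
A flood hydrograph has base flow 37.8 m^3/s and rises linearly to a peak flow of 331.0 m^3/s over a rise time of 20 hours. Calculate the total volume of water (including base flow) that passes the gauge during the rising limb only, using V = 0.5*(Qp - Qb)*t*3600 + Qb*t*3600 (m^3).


V = 0.5*(331.0 - 37.8)*20*3600 + 37.8*20*3600 = 1.3277e+07 m^3


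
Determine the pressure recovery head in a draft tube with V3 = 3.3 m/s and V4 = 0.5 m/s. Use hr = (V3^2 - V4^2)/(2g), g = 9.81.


hr = (3.3^2 - 0.5^2) / (2*9.81) = 0.5423 m


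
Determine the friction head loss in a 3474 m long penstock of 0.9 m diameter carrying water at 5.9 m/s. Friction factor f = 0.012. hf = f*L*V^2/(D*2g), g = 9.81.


hf = 0.012 * 3474 * 5.9^2 / (0.9 * 2 * 9.81) = 82.1814 m


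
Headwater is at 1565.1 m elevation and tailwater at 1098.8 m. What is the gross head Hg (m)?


Hg = 1565.1 - 1098.8 = 466.3000 m


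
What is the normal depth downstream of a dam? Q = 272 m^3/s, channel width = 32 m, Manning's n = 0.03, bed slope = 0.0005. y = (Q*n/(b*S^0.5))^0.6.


y = (272 * 0.03 / (32 * 0.0005^0.5))^0.6 = 4.3076 m


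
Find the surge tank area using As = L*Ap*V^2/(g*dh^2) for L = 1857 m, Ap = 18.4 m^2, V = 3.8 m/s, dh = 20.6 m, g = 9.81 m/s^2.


As = 1857 * 18.4 * 3.8^2 / (9.81 * 20.6^2) = 118.5205 m^2


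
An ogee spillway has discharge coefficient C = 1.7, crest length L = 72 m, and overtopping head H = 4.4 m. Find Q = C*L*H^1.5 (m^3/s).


Q = 1.7 * 72 * 4.4^1.5 = 1129.6930 m^3/s


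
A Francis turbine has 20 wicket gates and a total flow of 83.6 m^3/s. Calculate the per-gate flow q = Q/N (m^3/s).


q = 83.6 / 20 = 4.1800 m^3/s
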